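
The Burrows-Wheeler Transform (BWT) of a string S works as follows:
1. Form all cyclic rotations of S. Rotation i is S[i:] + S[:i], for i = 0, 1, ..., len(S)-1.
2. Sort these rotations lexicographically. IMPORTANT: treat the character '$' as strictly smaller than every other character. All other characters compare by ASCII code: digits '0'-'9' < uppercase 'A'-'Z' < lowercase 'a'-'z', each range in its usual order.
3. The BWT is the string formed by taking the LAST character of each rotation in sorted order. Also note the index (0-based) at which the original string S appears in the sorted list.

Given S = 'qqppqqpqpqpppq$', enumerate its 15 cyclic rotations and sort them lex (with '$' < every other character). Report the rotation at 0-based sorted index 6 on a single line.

Answer: pqpqpppq$qqppqq

Derivation:
All 15 rotations (rotation i = S[i:]+S[:i]):
  rot[0] = qqppqqpqpqpppq$
  rot[1] = qppqqpqpqpppq$q
  rot[2] = ppqqpqpqpppq$qq
  rot[3] = pqqpqpqpppq$qqp
  rot[4] = qqpqpqpppq$qqpp
  rot[5] = qpqpqpppq$qqppq
  rot[6] = pqpqpppq$qqppqq
  rot[7] = qpqpppq$qqppqqp
  rot[8] = pqpppq$qqppqqpq
  rot[9] = qpppq$qqppqqpqp
  rot[10] = pppq$qqppqqpqpq
  rot[11] = ppq$qqppqqpqpqp
  rot[12] = pq$qqppqqpqpqpp
  rot[13] = q$qqppqqpqpqppp
  rot[14] = $qqppqqpqpqpppq
Sorted (with $ < everything):
  sorted[0] = $qqppqqpqpqpppq
  sorted[1] = pppq$qqppqqpqpq
  sorted[2] = ppq$qqppqqpqpqp
  sorted[3] = ppqqpqpqpppq$qq
  sorted[4] = pq$qqppqqpqpqpp
  sorted[5] = pqpppq$qqppqqpq
  sorted[6] = pqpqpppq$qqppqq
  sorted[7] = pqqpqpqpppq$qqp
  sorted[8] = q$qqppqqpqpqppp
  sorted[9] = qpppq$qqppqqpqp
  sorted[10] = qppqqpqpqpppq$q
  sorted[11] = qpqpppq$qqppqqp
  sorted[12] = qpqpqpppq$qqppq
  sorted[13] = qqppqqpqpqpppq$
  sorted[14] = qqpqpqpppq$qqpp
sorted[6] = pqpqpppq$qqppqq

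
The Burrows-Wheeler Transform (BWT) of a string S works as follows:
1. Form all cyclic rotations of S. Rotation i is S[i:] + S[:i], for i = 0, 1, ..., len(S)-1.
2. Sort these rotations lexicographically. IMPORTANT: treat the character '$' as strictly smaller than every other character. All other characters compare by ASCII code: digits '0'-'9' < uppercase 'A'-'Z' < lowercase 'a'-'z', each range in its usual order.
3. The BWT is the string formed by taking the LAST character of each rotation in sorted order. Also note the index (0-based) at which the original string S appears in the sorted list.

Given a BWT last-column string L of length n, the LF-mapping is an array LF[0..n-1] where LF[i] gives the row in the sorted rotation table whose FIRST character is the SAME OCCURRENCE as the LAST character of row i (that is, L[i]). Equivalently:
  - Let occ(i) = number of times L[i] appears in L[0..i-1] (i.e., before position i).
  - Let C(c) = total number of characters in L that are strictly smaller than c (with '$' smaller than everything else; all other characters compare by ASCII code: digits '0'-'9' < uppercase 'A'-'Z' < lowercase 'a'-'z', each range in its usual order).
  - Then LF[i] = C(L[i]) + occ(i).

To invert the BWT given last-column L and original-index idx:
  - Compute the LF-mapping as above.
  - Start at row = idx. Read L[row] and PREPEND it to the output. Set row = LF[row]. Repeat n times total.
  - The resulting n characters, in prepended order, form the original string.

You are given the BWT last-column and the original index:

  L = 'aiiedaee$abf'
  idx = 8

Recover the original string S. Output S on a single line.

Answer: eeeafiadbia$

Derivation:
LF mapping: 1 10 11 6 5 2 7 8 0 3 4 9
Walk LF starting at row 8, prepending L[row]:
  step 1: row=8, L[8]='$', prepend. Next row=LF[8]=0
  step 2: row=0, L[0]='a', prepend. Next row=LF[0]=1
  step 3: row=1, L[1]='i', prepend. Next row=LF[1]=10
  step 4: row=10, L[10]='b', prepend. Next row=LF[10]=4
  step 5: row=4, L[4]='d', prepend. Next row=LF[4]=5
  step 6: row=5, L[5]='a', prepend. Next row=LF[5]=2
  step 7: row=2, L[2]='i', prepend. Next row=LF[2]=11
  step 8: row=11, L[11]='f', prepend. Next row=LF[11]=9
  step 9: row=9, L[9]='a', prepend. Next row=LF[9]=3
  step 10: row=3, L[3]='e', prepend. Next row=LF[3]=6
  step 11: row=6, L[6]='e', prepend. Next row=LF[6]=7
  step 12: row=7, L[7]='e', prepend. Next row=LF[7]=8
Reversed output: eeeafiadbia$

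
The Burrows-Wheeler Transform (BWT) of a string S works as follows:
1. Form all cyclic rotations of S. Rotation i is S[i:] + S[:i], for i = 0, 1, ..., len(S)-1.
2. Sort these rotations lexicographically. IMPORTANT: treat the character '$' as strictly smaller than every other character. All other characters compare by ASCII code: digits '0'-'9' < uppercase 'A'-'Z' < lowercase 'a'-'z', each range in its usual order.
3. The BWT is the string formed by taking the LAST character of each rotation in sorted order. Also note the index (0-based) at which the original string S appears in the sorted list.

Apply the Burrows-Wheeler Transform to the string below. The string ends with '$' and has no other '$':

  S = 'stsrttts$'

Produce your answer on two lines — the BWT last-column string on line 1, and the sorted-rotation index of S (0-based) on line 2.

Answer: sstt$tstr
4

Derivation:
All 9 rotations (rotation i = S[i:]+S[:i]):
  rot[0] = stsrttts$
  rot[1] = tsrttts$s
  rot[2] = srttts$st
  rot[3] = rttts$sts
  rot[4] = ttts$stsr
  rot[5] = tts$stsrt
  rot[6] = ts$stsrtt
  rot[7] = s$stsrttt
  rot[8] = $stsrttts
Sorted (with $ < everything):
  sorted[0] = $stsrttts  (last char: 's')
  sorted[1] = rttts$sts  (last char: 's')
  sorted[2] = s$stsrttt  (last char: 't')
  sorted[3] = srttts$st  (last char: 't')
  sorted[4] = stsrttts$  (last char: '$')
  sorted[5] = ts$stsrtt  (last char: 't')
  sorted[6] = tsrttts$s  (last char: 's')
  sorted[7] = tts$stsrt  (last char: 't')
  sorted[8] = ttts$stsr  (last char: 'r')
Last column: sstt$tstr
Original string S is at sorted index 4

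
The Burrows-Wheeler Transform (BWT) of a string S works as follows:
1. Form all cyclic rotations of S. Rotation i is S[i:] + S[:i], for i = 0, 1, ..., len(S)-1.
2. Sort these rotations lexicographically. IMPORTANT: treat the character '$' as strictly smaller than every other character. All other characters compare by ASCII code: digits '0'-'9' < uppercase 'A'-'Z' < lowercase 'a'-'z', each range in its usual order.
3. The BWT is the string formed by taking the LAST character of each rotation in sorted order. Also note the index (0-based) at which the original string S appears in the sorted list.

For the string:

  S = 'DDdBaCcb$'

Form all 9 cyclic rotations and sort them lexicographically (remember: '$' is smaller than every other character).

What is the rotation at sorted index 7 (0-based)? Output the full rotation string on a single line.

All 9 rotations (rotation i = S[i:]+S[:i]):
  rot[0] = DDdBaCcb$
  rot[1] = DdBaCcb$D
  rot[2] = dBaCcb$DD
  rot[3] = BaCcb$DDd
  rot[4] = aCcb$DDdB
  rot[5] = Ccb$DDdBa
  rot[6] = cb$DDdBaC
  rot[7] = b$DDdBaCc
  rot[8] = $DDdBaCcb
Sorted (with $ < everything):
  sorted[0] = $DDdBaCcb
  sorted[1] = BaCcb$DDd
  sorted[2] = Ccb$DDdBa
  sorted[3] = DDdBaCcb$
  sorted[4] = DdBaCcb$D
  sorted[5] = aCcb$DDdB
  sorted[6] = b$DDdBaCc
  sorted[7] = cb$DDdBaC
  sorted[8] = dBaCcb$DD
sorted[7] = cb$DDdBaC

Answer: cb$DDdBaC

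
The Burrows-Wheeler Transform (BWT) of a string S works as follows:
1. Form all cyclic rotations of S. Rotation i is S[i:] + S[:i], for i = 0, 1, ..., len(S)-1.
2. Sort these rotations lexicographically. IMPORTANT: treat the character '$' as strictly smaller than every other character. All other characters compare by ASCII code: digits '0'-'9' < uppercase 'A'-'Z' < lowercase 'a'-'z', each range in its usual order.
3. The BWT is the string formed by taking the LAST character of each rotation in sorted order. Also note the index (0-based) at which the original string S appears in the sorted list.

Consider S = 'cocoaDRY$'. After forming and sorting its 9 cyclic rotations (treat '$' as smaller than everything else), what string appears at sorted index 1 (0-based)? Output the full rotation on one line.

All 9 rotations (rotation i = S[i:]+S[:i]):
  rot[0] = cocoaDRY$
  rot[1] = ocoaDRY$c
  rot[2] = coaDRY$co
  rot[3] = oaDRY$coc
  rot[4] = aDRY$coco
  rot[5] = DRY$cocoa
  rot[6] = RY$cocoaD
  rot[7] = Y$cocoaDR
  rot[8] = $cocoaDRY
Sorted (with $ < everything):
  sorted[0] = $cocoaDRY
  sorted[1] = DRY$cocoa
  sorted[2] = RY$cocoaD
  sorted[3] = Y$cocoaDR
  sorted[4] = aDRY$coco
  sorted[5] = coaDRY$co
  sorted[6] = cocoaDRY$
  sorted[7] = oaDRY$coc
  sorted[8] = ocoaDRY$c
sorted[1] = DRY$cocoa

Answer: DRY$cocoa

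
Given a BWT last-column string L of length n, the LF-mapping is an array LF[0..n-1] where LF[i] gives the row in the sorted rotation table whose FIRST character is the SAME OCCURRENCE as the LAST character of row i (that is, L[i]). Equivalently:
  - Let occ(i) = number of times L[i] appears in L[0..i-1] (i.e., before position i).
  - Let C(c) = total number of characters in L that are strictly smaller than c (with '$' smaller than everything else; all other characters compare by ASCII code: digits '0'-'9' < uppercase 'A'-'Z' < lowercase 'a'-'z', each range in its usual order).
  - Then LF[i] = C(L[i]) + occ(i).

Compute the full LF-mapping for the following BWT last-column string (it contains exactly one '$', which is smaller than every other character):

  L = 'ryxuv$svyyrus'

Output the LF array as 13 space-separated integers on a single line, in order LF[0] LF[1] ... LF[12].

Answer: 1 10 9 5 7 0 3 8 11 12 2 6 4

Derivation:
Char counts: '$':1, 'r':2, 's':2, 'u':2, 'v':2, 'x':1, 'y':3
C (first-col start): C('$')=0, C('r')=1, C('s')=3, C('u')=5, C('v')=7, C('x')=9, C('y')=10
L[0]='r': occ=0, LF[0]=C('r')+0=1+0=1
L[1]='y': occ=0, LF[1]=C('y')+0=10+0=10
L[2]='x': occ=0, LF[2]=C('x')+0=9+0=9
L[3]='u': occ=0, LF[3]=C('u')+0=5+0=5
L[4]='v': occ=0, LF[4]=C('v')+0=7+0=7
L[5]='$': occ=0, LF[5]=C('$')+0=0+0=0
L[6]='s': occ=0, LF[6]=C('s')+0=3+0=3
L[7]='v': occ=1, LF[7]=C('v')+1=7+1=8
L[8]='y': occ=1, LF[8]=C('y')+1=10+1=11
L[9]='y': occ=2, LF[9]=C('y')+2=10+2=12
L[10]='r': occ=1, LF[10]=C('r')+1=1+1=2
L[11]='u': occ=1, LF[11]=C('u')+1=5+1=6
L[12]='s': occ=1, LF[12]=C('s')+1=3+1=4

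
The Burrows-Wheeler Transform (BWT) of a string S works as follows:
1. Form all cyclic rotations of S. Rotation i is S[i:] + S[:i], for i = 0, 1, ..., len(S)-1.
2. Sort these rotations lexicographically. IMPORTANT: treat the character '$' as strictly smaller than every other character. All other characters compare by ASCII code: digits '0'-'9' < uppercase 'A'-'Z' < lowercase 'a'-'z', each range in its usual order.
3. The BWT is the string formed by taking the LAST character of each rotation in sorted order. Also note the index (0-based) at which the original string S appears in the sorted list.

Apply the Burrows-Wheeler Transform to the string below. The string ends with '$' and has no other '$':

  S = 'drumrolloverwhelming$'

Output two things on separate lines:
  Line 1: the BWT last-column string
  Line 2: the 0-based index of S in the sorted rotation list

All 21 rotations (rotation i = S[i:]+S[:i]):
  rot[0] = drumrolloverwhelming$
  rot[1] = rumrolloverwhelming$d
  rot[2] = umrolloverwhelming$dr
  rot[3] = mrolloverwhelming$dru
  rot[4] = rolloverwhelming$drum
  rot[5] = olloverwhelming$drumr
  rot[6] = lloverwhelming$drumro
  rot[7] = loverwhelming$drumrol
  rot[8] = overwhelming$drumroll
  rot[9] = verwhelming$drumrollo
  rot[10] = erwhelming$drumrollov
  rot[11] = rwhelming$drumrollove
  rot[12] = whelming$drumrollover
  rot[13] = helming$drumrolloverw
  rot[14] = elming$drumrolloverwh
  rot[15] = lming$drumrolloverwhe
  rot[16] = ming$drumrolloverwhel
  rot[17] = ing$drumrolloverwhelm
  rot[18] = ng$drumrolloverwhelmi
  rot[19] = g$drumrolloverwhelmin
  rot[20] = $drumrolloverwhelming
Sorted (with $ < everything):
  sorted[0] = $drumrolloverwhelming  (last char: 'g')
  sorted[1] = drumrolloverwhelming$  (last char: '$')
  sorted[2] = elming$drumrolloverwh  (last char: 'h')
  sorted[3] = erwhelming$drumrollov  (last char: 'v')
  sorted[4] = g$drumrolloverwhelmin  (last char: 'n')
  sorted[5] = helming$drumrolloverw  (last char: 'w')
  sorted[6] = ing$drumrolloverwhelm  (last char: 'm')
  sorted[7] = lloverwhelming$drumro  (last char: 'o')
  sorted[8] = lming$drumrolloverwhe  (last char: 'e')
  sorted[9] = loverwhelming$drumrol  (last char: 'l')
  sorted[10] = ming$drumrolloverwhel  (last char: 'l')
  sorted[11] = mrolloverwhelming$dru  (last char: 'u')
  sorted[12] = ng$drumrolloverwhelmi  (last char: 'i')
  sorted[13] = olloverwhelming$drumr  (last char: 'r')
  sorted[14] = overwhelming$drumroll  (last char: 'l')
  sorted[15] = rolloverwhelming$drum  (last char: 'm')
  sorted[16] = rumrolloverwhelming$d  (last char: 'd')
  sorted[17] = rwhelming$drumrollove  (last char: 'e')
  sorted[18] = umrolloverwhelming$dr  (last char: 'r')
  sorted[19] = verwhelming$drumrollo  (last char: 'o')
  sorted[20] = whelming$drumrollover  (last char: 'r')
Last column: g$hvnwmoelluirlmderor
Original string S is at sorted index 1

Answer: g$hvnwmoelluirlmderor
1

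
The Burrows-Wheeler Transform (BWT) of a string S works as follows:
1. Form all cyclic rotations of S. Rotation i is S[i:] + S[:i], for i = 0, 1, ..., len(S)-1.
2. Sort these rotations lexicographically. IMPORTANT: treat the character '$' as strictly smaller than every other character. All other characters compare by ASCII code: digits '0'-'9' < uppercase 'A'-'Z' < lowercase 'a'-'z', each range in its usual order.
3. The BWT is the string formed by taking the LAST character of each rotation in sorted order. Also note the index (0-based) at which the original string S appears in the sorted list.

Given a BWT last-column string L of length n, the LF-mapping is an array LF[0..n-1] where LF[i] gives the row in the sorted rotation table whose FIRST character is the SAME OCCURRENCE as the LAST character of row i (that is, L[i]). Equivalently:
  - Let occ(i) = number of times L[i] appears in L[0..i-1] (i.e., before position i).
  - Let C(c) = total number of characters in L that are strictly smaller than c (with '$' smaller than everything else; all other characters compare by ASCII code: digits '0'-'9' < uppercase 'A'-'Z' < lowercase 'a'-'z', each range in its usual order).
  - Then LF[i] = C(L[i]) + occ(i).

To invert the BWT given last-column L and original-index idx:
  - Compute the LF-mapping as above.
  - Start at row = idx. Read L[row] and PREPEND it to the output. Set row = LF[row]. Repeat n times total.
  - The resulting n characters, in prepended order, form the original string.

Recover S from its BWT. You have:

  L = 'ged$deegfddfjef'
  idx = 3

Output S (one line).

LF mapping: 12 5 1 0 2 6 7 13 9 3 4 10 14 8 11
Walk LF starting at row 3, prepending L[row]:
  step 1: row=3, L[3]='$', prepend. Next row=LF[3]=0
  step 2: row=0, L[0]='g', prepend. Next row=LF[0]=12
  step 3: row=12, L[12]='j', prepend. Next row=LF[12]=14
  step 4: row=14, L[14]='f', prepend. Next row=LF[14]=11
  step 5: row=11, L[11]='f', prepend. Next row=LF[11]=10
  step 6: row=10, L[10]='d', prepend. Next row=LF[10]=4
  step 7: row=4, L[4]='d', prepend. Next row=LF[4]=2
  step 8: row=2, L[2]='d', prepend. Next row=LF[2]=1
  step 9: row=1, L[1]='e', prepend. Next row=LF[1]=5
  step 10: row=5, L[5]='e', prepend. Next row=LF[5]=6
  step 11: row=6, L[6]='e', prepend. Next row=LF[6]=7
  step 12: row=7, L[7]='g', prepend. Next row=LF[7]=13
  step 13: row=13, L[13]='e', prepend. Next row=LF[13]=8
  step 14: row=8, L[8]='f', prepend. Next row=LF[8]=9
  step 15: row=9, L[9]='d', prepend. Next row=LF[9]=3
Reversed output: dfegeeedddffjg$

Answer: dfegeeedddffjg$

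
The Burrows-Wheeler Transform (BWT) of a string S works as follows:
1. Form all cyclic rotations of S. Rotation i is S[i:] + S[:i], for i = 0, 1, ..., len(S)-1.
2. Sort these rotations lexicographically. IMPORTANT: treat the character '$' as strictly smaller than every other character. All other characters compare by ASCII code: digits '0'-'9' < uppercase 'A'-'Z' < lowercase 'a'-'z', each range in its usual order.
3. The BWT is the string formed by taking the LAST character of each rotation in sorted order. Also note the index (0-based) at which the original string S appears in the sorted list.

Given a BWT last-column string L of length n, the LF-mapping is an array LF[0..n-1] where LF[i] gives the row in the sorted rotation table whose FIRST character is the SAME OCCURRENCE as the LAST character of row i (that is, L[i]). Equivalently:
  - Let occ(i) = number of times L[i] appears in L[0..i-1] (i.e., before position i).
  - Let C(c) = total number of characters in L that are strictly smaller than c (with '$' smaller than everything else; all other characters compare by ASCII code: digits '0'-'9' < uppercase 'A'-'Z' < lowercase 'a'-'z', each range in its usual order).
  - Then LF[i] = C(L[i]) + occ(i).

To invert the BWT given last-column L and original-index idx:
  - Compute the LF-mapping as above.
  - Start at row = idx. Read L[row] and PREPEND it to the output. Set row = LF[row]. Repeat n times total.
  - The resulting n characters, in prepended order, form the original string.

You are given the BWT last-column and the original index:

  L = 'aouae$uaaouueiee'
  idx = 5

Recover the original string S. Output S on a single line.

Answer: eaeuoiueuaaeuoa$

Derivation:
LF mapping: 1 10 12 2 5 0 13 3 4 11 14 15 6 9 7 8
Walk LF starting at row 5, prepending L[row]:
  step 1: row=5, L[5]='$', prepend. Next row=LF[5]=0
  step 2: row=0, L[0]='a', prepend. Next row=LF[0]=1
  step 3: row=1, L[1]='o', prepend. Next row=LF[1]=10
  step 4: row=10, L[10]='u', prepend. Next row=LF[10]=14
  step 5: row=14, L[14]='e', prepend. Next row=LF[14]=7
  step 6: row=7, L[7]='a', prepend. Next row=LF[7]=3
  step 7: row=3, L[3]='a', prepend. Next row=LF[3]=2
  step 8: row=2, L[2]='u', prepend. Next row=LF[2]=12
  step 9: row=12, L[12]='e', prepend. Next row=LF[12]=6
  step 10: row=6, L[6]='u', prepend. Next row=LF[6]=13
  step 11: row=13, L[13]='i', prepend. Next row=LF[13]=9
  step 12: row=9, L[9]='o', prepend. Next row=LF[9]=11
  step 13: row=11, L[11]='u', prepend. Next row=LF[11]=15
  step 14: row=15, L[15]='e', prepend. Next row=LF[15]=8
  step 15: row=8, L[8]='a', prepend. Next row=LF[8]=4
  step 16: row=4, L[4]='e', prepend. Next row=LF[4]=5
Reversed output: eaeuoiueuaaeuoa$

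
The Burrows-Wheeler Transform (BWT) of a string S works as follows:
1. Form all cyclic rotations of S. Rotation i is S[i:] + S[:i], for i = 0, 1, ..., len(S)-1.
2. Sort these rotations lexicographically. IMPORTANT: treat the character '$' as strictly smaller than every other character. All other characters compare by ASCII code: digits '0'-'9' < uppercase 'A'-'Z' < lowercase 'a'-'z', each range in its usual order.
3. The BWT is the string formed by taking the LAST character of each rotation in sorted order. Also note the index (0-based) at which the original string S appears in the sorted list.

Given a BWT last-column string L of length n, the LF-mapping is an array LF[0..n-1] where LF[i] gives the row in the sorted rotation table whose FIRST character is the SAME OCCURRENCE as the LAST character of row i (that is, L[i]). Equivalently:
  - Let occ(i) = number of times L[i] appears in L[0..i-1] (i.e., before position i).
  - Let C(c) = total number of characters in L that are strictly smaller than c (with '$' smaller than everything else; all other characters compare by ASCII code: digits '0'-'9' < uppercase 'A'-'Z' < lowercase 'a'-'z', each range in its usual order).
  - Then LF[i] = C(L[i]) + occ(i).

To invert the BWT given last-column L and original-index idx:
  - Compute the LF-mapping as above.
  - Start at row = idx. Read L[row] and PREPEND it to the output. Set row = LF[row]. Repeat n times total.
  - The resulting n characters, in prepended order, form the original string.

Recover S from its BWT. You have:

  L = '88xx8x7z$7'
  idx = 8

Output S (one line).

Answer: x887x7zx8$

Derivation:
LF mapping: 3 4 6 7 5 8 1 9 0 2
Walk LF starting at row 8, prepending L[row]:
  step 1: row=8, L[8]='$', prepend. Next row=LF[8]=0
  step 2: row=0, L[0]='8', prepend. Next row=LF[0]=3
  step 3: row=3, L[3]='x', prepend. Next row=LF[3]=7
  step 4: row=7, L[7]='z', prepend. Next row=LF[7]=9
  step 5: row=9, L[9]='7', prepend. Next row=LF[9]=2
  step 6: row=2, L[2]='x', prepend. Next row=LF[2]=6
  step 7: row=6, L[6]='7', prepend. Next row=LF[6]=1
  step 8: row=1, L[1]='8', prepend. Next row=LF[1]=4
  step 9: row=4, L[4]='8', prepend. Next row=LF[4]=5
  step 10: row=5, L[5]='x', prepend. Next row=LF[5]=8
Reversed output: x887x7zx8$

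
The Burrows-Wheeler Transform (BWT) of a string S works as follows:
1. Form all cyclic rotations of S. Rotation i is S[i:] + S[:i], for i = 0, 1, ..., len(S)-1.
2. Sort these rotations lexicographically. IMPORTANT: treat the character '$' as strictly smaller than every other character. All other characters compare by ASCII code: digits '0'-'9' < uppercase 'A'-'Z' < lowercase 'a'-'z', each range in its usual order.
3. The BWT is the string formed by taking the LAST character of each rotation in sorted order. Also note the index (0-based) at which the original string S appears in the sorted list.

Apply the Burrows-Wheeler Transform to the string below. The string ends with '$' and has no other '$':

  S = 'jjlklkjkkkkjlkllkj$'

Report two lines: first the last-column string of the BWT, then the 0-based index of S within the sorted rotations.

Answer: jk$kjkllkkkjlllkjjk
2

Derivation:
All 19 rotations (rotation i = S[i:]+S[:i]):
  rot[0] = jjlklkjkkkkjlkllkj$
  rot[1] = jlklkjkkkkjlkllkj$j
  rot[2] = lklkjkkkkjlkllkj$jj
  rot[3] = klkjkkkkjlkllkj$jjl
  rot[4] = lkjkkkkjlkllkj$jjlk
  rot[5] = kjkkkkjlkllkj$jjlkl
  rot[6] = jkkkkjlkllkj$jjlklk
  rot[7] = kkkkjlkllkj$jjlklkj
  rot[8] = kkkjlkllkj$jjlklkjk
  rot[9] = kkjlkllkj$jjlklkjkk
  rot[10] = kjlkllkj$jjlklkjkkk
  rot[11] = jlkllkj$jjlklkjkkkk
  rot[12] = lkllkj$jjlklkjkkkkj
  rot[13] = kllkj$jjlklkjkkkkjl
  rot[14] = llkj$jjlklkjkkkkjlk
  rot[15] = lkj$jjlklkjkkkkjlkl
  rot[16] = kj$jjlklkjkkkkjlkll
  rot[17] = j$jjlklkjkkkkjlkllk
  rot[18] = $jjlklkjkkkkjlkllkj
Sorted (with $ < everything):
  sorted[0] = $jjlklkjkkkkjlkllkj  (last char: 'j')
  sorted[1] = j$jjlklkjkkkkjlkllk  (last char: 'k')
  sorted[2] = jjlklkjkkkkjlkllkj$  (last char: '$')
  sorted[3] = jkkkkjlkllkj$jjlklk  (last char: 'k')
  sorted[4] = jlklkjkkkkjlkllkj$j  (last char: 'j')
  sorted[5] = jlkllkj$jjlklkjkkkk  (last char: 'k')
  sorted[6] = kj$jjlklkjkkkkjlkll  (last char: 'l')
  sorted[7] = kjkkkkjlkllkj$jjlkl  (last char: 'l')
  sorted[8] = kjlkllkj$jjlklkjkkk  (last char: 'k')
  sorted[9] = kkjlkllkj$jjlklkjkk  (last char: 'k')
  sorted[10] = kkkjlkllkj$jjlklkjk  (last char: 'k')
  sorted[11] = kkkkjlkllkj$jjlklkj  (last char: 'j')
  sorted[12] = klkjkkkkjlkllkj$jjl  (last char: 'l')
  sorted[13] = kllkj$jjlklkjkkkkjl  (last char: 'l')
  sorted[14] = lkj$jjlklkjkkkkjlkl  (last char: 'l')
  sorted[15] = lkjkkkkjlkllkj$jjlk  (last char: 'k')
  sorted[16] = lklkjkkkkjlkllkj$jj  (last char: 'j')
  sorted[17] = lkllkj$jjlklkjkkkkj  (last char: 'j')
  sorted[18] = llkj$jjlklkjkkkkjlk  (last char: 'k')
Last column: jk$kjkllkkkjlllkjjk
Original string S is at sorted index 2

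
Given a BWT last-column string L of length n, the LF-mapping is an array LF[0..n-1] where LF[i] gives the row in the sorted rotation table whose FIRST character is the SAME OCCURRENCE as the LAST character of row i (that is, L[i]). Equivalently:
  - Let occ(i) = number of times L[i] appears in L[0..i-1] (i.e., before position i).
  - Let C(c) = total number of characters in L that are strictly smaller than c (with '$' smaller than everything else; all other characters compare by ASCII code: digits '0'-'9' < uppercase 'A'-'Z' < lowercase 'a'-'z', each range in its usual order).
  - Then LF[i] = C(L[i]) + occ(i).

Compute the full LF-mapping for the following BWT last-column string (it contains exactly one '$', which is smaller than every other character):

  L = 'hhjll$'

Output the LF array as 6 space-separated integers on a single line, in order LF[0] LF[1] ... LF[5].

Answer: 1 2 3 4 5 0

Derivation:
Char counts: '$':1, 'h':2, 'j':1, 'l':2
C (first-col start): C('$')=0, C('h')=1, C('j')=3, C('l')=4
L[0]='h': occ=0, LF[0]=C('h')+0=1+0=1
L[1]='h': occ=1, LF[1]=C('h')+1=1+1=2
L[2]='j': occ=0, LF[2]=C('j')+0=3+0=3
L[3]='l': occ=0, LF[3]=C('l')+0=4+0=4
L[4]='l': occ=1, LF[4]=C('l')+1=4+1=5
L[5]='$': occ=0, LF[5]=C('$')+0=0+0=0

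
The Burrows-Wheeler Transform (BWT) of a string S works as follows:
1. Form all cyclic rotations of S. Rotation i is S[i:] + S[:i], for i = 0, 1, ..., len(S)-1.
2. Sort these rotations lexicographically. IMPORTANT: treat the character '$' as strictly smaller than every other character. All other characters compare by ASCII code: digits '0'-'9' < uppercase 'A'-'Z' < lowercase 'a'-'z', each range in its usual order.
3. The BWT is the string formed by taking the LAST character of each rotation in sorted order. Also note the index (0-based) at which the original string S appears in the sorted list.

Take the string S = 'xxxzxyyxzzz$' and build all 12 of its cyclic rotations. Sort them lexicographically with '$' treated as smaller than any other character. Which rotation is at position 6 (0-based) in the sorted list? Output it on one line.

All 12 rotations (rotation i = S[i:]+S[:i]):
  rot[0] = xxxzxyyxzzz$
  rot[1] = xxzxyyxzzz$x
  rot[2] = xzxyyxzzz$xx
  rot[3] = zxyyxzzz$xxx
  rot[4] = xyyxzzz$xxxz
  rot[5] = yyxzzz$xxxzx
  rot[6] = yxzzz$xxxzxy
  rot[7] = xzzz$xxxzxyy
  rot[8] = zzz$xxxzxyyx
  rot[9] = zz$xxxzxyyxz
  rot[10] = z$xxxzxyyxzz
  rot[11] = $xxxzxyyxzzz
Sorted (with $ < everything):
  sorted[0] = $xxxzxyyxzzz
  sorted[1] = xxxzxyyxzzz$
  sorted[2] = xxzxyyxzzz$x
  sorted[3] = xyyxzzz$xxxz
  sorted[4] = xzxyyxzzz$xx
  sorted[5] = xzzz$xxxzxyy
  sorted[6] = yxzzz$xxxzxy
  sorted[7] = yyxzzz$xxxzx
  sorted[8] = z$xxxzxyyxzz
  sorted[9] = zxyyxzzz$xxx
  sorted[10] = zz$xxxzxyyxz
  sorted[11] = zzz$xxxzxyyx
sorted[6] = yxzzz$xxxzxy

Answer: yxzzz$xxxzxy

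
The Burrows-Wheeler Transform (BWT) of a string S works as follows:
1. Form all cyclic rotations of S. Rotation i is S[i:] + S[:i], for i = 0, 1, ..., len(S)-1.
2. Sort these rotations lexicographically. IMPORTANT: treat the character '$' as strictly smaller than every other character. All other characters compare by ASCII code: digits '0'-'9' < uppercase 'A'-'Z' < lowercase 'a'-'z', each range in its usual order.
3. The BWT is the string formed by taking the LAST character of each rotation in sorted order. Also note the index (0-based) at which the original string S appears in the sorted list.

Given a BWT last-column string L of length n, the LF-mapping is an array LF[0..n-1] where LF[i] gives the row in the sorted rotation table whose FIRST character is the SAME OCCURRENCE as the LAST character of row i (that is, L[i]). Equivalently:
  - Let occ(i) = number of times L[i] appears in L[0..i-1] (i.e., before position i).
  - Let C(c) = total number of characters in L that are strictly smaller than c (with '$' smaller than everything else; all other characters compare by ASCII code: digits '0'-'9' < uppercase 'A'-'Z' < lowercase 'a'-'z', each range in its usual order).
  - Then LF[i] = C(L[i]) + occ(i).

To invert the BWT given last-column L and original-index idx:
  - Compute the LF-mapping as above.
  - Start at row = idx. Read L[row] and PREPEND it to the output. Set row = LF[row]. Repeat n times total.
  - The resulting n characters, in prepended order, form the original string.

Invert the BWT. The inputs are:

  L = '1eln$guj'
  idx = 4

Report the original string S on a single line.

LF mapping: 1 2 5 6 0 3 7 4
Walk LF starting at row 4, prepending L[row]:
  step 1: row=4, L[4]='$', prepend. Next row=LF[4]=0
  step 2: row=0, L[0]='1', prepend. Next row=LF[0]=1
  step 3: row=1, L[1]='e', prepend. Next row=LF[1]=2
  step 4: row=2, L[2]='l', prepend. Next row=LF[2]=5
  step 5: row=5, L[5]='g', prepend. Next row=LF[5]=3
  step 6: row=3, L[3]='n', prepend. Next row=LF[3]=6
  step 7: row=6, L[6]='u', prepend. Next row=LF[6]=7
  step 8: row=7, L[7]='j', prepend. Next row=LF[7]=4
Reversed output: jungle1$

Answer: jungle1$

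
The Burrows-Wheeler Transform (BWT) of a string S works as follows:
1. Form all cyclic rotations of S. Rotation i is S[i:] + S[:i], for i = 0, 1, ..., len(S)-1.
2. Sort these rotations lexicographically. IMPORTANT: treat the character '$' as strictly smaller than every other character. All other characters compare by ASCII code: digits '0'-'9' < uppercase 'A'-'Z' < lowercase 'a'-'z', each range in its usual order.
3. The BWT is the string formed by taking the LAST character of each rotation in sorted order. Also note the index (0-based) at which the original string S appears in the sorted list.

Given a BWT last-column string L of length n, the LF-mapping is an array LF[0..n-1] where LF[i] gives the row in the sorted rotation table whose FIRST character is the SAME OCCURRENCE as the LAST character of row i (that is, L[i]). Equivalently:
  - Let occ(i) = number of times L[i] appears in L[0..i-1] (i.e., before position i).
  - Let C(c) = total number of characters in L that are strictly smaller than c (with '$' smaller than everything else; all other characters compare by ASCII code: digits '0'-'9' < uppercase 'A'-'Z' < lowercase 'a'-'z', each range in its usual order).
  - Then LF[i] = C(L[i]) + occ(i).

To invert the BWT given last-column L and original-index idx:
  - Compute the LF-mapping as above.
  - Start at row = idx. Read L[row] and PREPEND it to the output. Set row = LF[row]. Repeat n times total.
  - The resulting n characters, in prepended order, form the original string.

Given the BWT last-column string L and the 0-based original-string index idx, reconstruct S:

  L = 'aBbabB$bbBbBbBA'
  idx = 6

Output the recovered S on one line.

LF mapping: 7 2 9 8 10 3 0 11 12 4 13 5 14 6 1
Walk LF starting at row 6, prepending L[row]:
  step 1: row=6, L[6]='$', prepend. Next row=LF[6]=0
  step 2: row=0, L[0]='a', prepend. Next row=LF[0]=7
  step 3: row=7, L[7]='b', prepend. Next row=LF[7]=11
  step 4: row=11, L[11]='B', prepend. Next row=LF[11]=5
  step 5: row=5, L[5]='B', prepend. Next row=LF[5]=3
  step 6: row=3, L[3]='a', prepend. Next row=LF[3]=8
  step 7: row=8, L[8]='b', prepend. Next row=LF[8]=12
  step 8: row=12, L[12]='b', prepend. Next row=LF[12]=14
  step 9: row=14, L[14]='A', prepend. Next row=LF[14]=1
  step 10: row=1, L[1]='B', prepend. Next row=LF[1]=2
  step 11: row=2, L[2]='b', prepend. Next row=LF[2]=9
  step 12: row=9, L[9]='B', prepend. Next row=LF[9]=4
  step 13: row=4, L[4]='b', prepend. Next row=LF[4]=10
  step 14: row=10, L[10]='b', prepend. Next row=LF[10]=13
  step 15: row=13, L[13]='B', prepend. Next row=LF[13]=6
Reversed output: BbbBbBAbbaBBba$

Answer: BbbBbBAbbaBBba$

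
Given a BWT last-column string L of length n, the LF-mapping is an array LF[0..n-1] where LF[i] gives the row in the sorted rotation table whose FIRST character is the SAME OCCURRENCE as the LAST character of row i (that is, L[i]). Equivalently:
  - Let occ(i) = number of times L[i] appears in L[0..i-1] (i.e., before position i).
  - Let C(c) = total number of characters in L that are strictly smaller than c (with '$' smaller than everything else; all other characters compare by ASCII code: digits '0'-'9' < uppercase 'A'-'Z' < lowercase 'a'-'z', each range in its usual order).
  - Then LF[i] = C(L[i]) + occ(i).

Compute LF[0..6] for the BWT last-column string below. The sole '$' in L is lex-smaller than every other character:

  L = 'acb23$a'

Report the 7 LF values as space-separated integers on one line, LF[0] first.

Char counts: '$':1, '2':1, '3':1, 'a':2, 'b':1, 'c':1
C (first-col start): C('$')=0, C('2')=1, C('3')=2, C('a')=3, C('b')=5, C('c')=6
L[0]='a': occ=0, LF[0]=C('a')+0=3+0=3
L[1]='c': occ=0, LF[1]=C('c')+0=6+0=6
L[2]='b': occ=0, LF[2]=C('b')+0=5+0=5
L[3]='2': occ=0, LF[3]=C('2')+0=1+0=1
L[4]='3': occ=0, LF[4]=C('3')+0=2+0=2
L[5]='$': occ=0, LF[5]=C('$')+0=0+0=0
L[6]='a': occ=1, LF[6]=C('a')+1=3+1=4

Answer: 3 6 5 1 2 0 4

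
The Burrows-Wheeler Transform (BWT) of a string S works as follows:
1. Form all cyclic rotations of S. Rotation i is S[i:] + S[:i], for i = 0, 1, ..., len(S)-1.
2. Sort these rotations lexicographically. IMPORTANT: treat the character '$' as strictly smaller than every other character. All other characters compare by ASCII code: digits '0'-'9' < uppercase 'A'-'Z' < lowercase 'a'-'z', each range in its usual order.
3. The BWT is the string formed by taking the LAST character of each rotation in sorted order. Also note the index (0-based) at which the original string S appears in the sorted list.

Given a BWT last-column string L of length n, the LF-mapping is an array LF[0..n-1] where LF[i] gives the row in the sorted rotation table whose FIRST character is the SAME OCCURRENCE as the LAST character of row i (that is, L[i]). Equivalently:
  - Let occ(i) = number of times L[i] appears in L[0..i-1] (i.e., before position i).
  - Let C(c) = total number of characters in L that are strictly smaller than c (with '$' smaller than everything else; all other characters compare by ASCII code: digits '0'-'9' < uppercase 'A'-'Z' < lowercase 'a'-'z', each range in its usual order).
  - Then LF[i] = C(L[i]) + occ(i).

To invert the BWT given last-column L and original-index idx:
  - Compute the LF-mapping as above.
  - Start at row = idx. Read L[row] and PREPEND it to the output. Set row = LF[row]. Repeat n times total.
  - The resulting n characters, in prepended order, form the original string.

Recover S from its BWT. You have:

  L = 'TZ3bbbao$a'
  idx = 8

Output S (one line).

LF mapping: 2 3 1 6 7 8 4 9 0 5
Walk LF starting at row 8, prepending L[row]:
  step 1: row=8, L[8]='$', prepend. Next row=LF[8]=0
  step 2: row=0, L[0]='T', prepend. Next row=LF[0]=2
  step 3: row=2, L[2]='3', prepend. Next row=LF[2]=1
  step 4: row=1, L[1]='Z', prepend. Next row=LF[1]=3
  step 5: row=3, L[3]='b', prepend. Next row=LF[3]=6
  step 6: row=6, L[6]='a', prepend. Next row=LF[6]=4
  step 7: row=4, L[4]='b', prepend. Next row=LF[4]=7
  step 8: row=7, L[7]='o', prepend. Next row=LF[7]=9
  step 9: row=9, L[9]='a', prepend. Next row=LF[9]=5
  step 10: row=5, L[5]='b', prepend. Next row=LF[5]=8
Reversed output: baobabZ3T$

Answer: baobabZ3T$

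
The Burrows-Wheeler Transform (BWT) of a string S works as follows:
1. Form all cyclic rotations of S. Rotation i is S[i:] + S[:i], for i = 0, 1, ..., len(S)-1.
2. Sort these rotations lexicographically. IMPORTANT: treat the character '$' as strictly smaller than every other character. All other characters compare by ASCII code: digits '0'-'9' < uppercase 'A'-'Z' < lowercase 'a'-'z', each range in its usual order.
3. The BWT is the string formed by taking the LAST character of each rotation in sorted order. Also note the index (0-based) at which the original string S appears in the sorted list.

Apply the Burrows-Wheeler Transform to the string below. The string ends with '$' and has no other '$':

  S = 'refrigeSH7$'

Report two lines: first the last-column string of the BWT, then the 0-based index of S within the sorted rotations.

Answer: 7HSegreir$f
9

Derivation:
All 11 rotations (rotation i = S[i:]+S[:i]):
  rot[0] = refrigeSH7$
  rot[1] = efrigeSH7$r
  rot[2] = frigeSH7$re
  rot[3] = rigeSH7$ref
  rot[4] = igeSH7$refr
  rot[5] = geSH7$refri
  rot[6] = eSH7$refrig
  rot[7] = SH7$refrige
  rot[8] = H7$refrigeS
  rot[9] = 7$refrigeSH
  rot[10] = $refrigeSH7
Sorted (with $ < everything):
  sorted[0] = $refrigeSH7  (last char: '7')
  sorted[1] = 7$refrigeSH  (last char: 'H')
  sorted[2] = H7$refrigeS  (last char: 'S')
  sorted[3] = SH7$refrige  (last char: 'e')
  sorted[4] = eSH7$refrig  (last char: 'g')
  sorted[5] = efrigeSH7$r  (last char: 'r')
  sorted[6] = frigeSH7$re  (last char: 'e')
  sorted[7] = geSH7$refri  (last char: 'i')
  sorted[8] = igeSH7$refr  (last char: 'r')
  sorted[9] = refrigeSH7$  (last char: '$')
  sorted[10] = rigeSH7$ref  (last char: 'f')
Last column: 7HSegreir$f
Original string S is at sorted index 9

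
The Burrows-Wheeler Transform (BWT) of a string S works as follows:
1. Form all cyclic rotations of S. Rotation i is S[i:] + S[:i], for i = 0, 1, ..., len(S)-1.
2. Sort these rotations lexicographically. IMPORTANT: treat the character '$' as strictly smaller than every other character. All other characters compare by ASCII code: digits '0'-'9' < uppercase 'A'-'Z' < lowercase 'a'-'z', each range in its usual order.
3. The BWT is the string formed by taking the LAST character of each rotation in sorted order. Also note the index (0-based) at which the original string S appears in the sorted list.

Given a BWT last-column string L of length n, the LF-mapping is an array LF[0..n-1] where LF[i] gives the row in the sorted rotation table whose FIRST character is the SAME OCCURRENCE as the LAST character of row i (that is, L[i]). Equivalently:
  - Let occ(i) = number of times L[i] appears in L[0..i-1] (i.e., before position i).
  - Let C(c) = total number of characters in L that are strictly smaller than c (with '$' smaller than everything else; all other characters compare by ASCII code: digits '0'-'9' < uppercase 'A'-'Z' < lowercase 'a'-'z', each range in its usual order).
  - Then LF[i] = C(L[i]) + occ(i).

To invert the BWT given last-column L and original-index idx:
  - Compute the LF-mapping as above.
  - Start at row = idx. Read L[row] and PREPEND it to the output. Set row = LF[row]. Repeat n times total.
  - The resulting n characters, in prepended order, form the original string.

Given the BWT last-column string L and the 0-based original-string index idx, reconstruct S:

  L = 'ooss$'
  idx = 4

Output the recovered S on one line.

LF mapping: 1 2 3 4 0
Walk LF starting at row 4, prepending L[row]:
  step 1: row=4, L[4]='$', prepend. Next row=LF[4]=0
  step 2: row=0, L[0]='o', prepend. Next row=LF[0]=1
  step 3: row=1, L[1]='o', prepend. Next row=LF[1]=2
  step 4: row=2, L[2]='s', prepend. Next row=LF[2]=3
  step 5: row=3, L[3]='s', prepend. Next row=LF[3]=4
Reversed output: ssoo$

Answer: ssoo$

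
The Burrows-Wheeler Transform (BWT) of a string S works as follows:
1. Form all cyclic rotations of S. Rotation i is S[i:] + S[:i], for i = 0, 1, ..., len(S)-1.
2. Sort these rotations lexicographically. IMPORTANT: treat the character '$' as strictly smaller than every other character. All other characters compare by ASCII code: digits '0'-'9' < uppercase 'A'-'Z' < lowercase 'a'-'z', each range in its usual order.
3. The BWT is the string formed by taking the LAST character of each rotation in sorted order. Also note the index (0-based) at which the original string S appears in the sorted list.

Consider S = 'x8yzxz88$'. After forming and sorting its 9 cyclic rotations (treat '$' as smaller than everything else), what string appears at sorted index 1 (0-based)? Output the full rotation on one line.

All 9 rotations (rotation i = S[i:]+S[:i]):
  rot[0] = x8yzxz88$
  rot[1] = 8yzxz88$x
  rot[2] = yzxz88$x8
  rot[3] = zxz88$x8y
  rot[4] = xz88$x8yz
  rot[5] = z88$x8yzx
  rot[6] = 88$x8yzxz
  rot[7] = 8$x8yzxz8
  rot[8] = $x8yzxz88
Sorted (with $ < everything):
  sorted[0] = $x8yzxz88
  sorted[1] = 8$x8yzxz8
  sorted[2] = 88$x8yzxz
  sorted[3] = 8yzxz88$x
  sorted[4] = x8yzxz88$
  sorted[5] = xz88$x8yz
  sorted[6] = yzxz88$x8
  sorted[7] = z88$x8yzx
  sorted[8] = zxz88$x8y
sorted[1] = 8$x8yzxz8

Answer: 8$x8yzxz8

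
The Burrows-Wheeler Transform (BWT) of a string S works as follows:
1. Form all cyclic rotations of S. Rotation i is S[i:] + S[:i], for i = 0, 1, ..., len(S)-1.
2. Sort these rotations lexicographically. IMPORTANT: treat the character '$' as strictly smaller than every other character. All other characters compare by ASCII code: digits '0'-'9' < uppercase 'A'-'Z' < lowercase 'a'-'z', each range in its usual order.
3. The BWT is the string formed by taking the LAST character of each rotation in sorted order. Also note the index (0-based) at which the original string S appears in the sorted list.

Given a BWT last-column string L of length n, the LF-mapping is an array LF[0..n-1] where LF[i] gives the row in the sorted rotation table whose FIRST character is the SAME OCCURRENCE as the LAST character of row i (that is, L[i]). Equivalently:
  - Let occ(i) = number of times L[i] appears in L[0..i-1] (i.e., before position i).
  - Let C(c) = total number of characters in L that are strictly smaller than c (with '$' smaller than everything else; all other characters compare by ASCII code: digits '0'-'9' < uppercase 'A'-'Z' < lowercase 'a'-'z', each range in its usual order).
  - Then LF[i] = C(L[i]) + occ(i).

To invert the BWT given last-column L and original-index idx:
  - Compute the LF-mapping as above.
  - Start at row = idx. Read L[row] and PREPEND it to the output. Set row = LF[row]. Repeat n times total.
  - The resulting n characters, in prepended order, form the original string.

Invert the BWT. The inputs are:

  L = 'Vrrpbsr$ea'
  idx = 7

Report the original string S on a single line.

LF mapping: 1 6 7 5 3 9 8 0 4 2
Walk LF starting at row 7, prepending L[row]:
  step 1: row=7, L[7]='$', prepend. Next row=LF[7]=0
  step 2: row=0, L[0]='V', prepend. Next row=LF[0]=1
  step 3: row=1, L[1]='r', prepend. Next row=LF[1]=6
  step 4: row=6, L[6]='r', prepend. Next row=LF[6]=8
  step 5: row=8, L[8]='e', prepend. Next row=LF[8]=4
  step 6: row=4, L[4]='b', prepend. Next row=LF[4]=3
  step 7: row=3, L[3]='p', prepend. Next row=LF[3]=5
  step 8: row=5, L[5]='s', prepend. Next row=LF[5]=9
  step 9: row=9, L[9]='a', prepend. Next row=LF[9]=2
  step 10: row=2, L[2]='r', prepend. Next row=LF[2]=7
Reversed output: raspberrV$

Answer: raspberrV$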